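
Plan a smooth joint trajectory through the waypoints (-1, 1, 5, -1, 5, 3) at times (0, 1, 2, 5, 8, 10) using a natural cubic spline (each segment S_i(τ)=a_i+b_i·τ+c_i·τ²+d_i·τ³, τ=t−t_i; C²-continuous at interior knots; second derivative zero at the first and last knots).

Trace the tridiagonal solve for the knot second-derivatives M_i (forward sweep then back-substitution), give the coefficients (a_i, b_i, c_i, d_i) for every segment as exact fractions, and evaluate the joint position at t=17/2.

  seg 0: a=-1 b=1251/1027 c=0 d=803/1027
  seg 1: a=1 b=3660/1027 c=2409/1027 d=-1961/1027
  seg 2: a=5 b=2595/1027 c=-3474/1027 d=5773/9243
  seg 3: a=-1 b=-930/1027 c=2299/1027 d=-301/711
  seg 4: a=5 b=1125/1027 c=-1614/1027 d=269/1027
S(17/2) = 42621/8216

Δ: Δ0=2, Δ1=4, Δ2=-2, Δ3=2, Δ4=-1
row 1: diag=4, rhs=12; c'=1/4, d'=3
row 2: denom=8−1·1/4=31/4; d'=(-36−1·3)/(31/4)=-156/31
row 3: denom=12−3·12/31=336/31; d'=(24−3·-156/31)/(336/31)=101/28
row 4: denom=10−3·31/112=1027/112; d'=(-18−3·101/28)/(1027/112)=-3228/1027
back: M4=-3228/1027
back: M3=101/28−31/112·-3228/1027=4598/1027
back: M2=-156/31−12/31·4598/1027=-6948/1027
back: M1=3−1/4·-6948/1027=4818/1027
M: M0=0, M1=4818/1027, M2=-6948/1027, M3=4598/1027, M4=-3228/1027, M5=0
seg 0: a=-1, c=M0/2=0, d=(M1−M0)/(6·1)=803/1027, b=Δ0−h0·(2M0+M1)/6=1251/1027
seg 1: a=1, c=M1/2=2409/1027, d=(M2−M1)/(6·1)=-1961/1027, b=Δ1−h1·(2M1+M2)/6=3660/1027
seg 2: a=5, c=M2/2=-3474/1027, d=(M3−M2)/(6·3)=5773/9243, b=Δ2−h2·(2M2+M3)/6=2595/1027
seg 3: a=-1, c=M3/2=2299/1027, d=(M4−M3)/(6·3)=-301/711, b=Δ3−h3·(2M3+M4)/6=-930/1027
seg 4: a=5, c=M4/2=-1614/1027, d=(M5−M4)/(6·2)=269/1027, b=Δ4−h4·(2M4+M5)/6=1125/1027
t_q=17/2 → seg 4, τ=1/2; S=5+1125/1027·τ+-1614/1027·τ²+269/1027·τ³=42621/8216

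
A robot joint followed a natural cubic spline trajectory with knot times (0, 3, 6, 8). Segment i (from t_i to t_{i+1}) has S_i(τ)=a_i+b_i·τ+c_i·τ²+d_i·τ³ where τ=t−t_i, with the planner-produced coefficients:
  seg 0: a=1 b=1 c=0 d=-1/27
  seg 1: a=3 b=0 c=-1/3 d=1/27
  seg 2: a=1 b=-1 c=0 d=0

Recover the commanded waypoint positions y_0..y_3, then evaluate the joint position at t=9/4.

y_0=1 y_1=3 y_2=1 y_3=-1
S(9/4) = 181/64

y_0 = S_0(0) = a_0 = 1
y_1 = S_1(0) = a_1 = 3
y_2 = S_2(0) = a_2 = 1
y_3 = S_2(2) = -1
t_q=9/4 is in segment 0 (τ=9/4); S_0(τ)=181/64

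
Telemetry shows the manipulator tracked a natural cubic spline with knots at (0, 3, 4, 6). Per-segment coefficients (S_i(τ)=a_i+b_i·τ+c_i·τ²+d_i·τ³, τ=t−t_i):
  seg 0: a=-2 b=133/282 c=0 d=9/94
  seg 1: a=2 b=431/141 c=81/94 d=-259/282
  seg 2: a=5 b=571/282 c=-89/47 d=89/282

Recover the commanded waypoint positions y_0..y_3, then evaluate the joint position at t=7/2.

y_0=-2 y_1=2 y_2=5 y_3=4
S(7/2) = 2729/752

y_0 = S_0(0) = a_0 = -2
y_1 = S_1(0) = a_1 = 2
y_2 = S_2(0) = a_2 = 5
y_3 = S_2(2) = 4
t_q=7/2 is in segment 1 (τ=1/2); S_1(τ)=2729/752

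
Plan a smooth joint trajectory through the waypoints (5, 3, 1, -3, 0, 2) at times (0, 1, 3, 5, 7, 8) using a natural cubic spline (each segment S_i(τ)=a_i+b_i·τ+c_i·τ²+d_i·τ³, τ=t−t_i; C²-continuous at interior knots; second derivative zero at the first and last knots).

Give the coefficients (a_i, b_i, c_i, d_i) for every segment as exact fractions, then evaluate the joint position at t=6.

  seg 0: a=5 b=-255/112 c=0 d=31/112
  seg 1: a=3 b=-81/56 c=93/112 d=-17/56
  seg 2: a=1 b=-99/56 c=-111/112 d=7/16
  seg 3: a=-3 b=-27/56 c=183/112 d=-9/28
  seg 4: a=0 b=123/56 c=-33/112 d=11/112
S(6) = -243/112

Δ: Δ0=-2, Δ1=-1, Δ2=-2, Δ3=3/2, Δ4=2
row 1: diag=6, rhs=6; c'=1/3, d'=1
row 2: denom=8−2·1/3=22/3; d'=(-6−2·1)/(22/3)=-12/11
row 3: denom=8−2·3/11=82/11; d'=(21−2·-12/11)/(82/11)=255/82
row 4: denom=6−2·11/41=224/41; d'=(3−2·255/82)/(224/41)=-33/56
back: M4=-33/56
back: M3=255/82−11/41·-33/56=183/56
back: M2=-12/11−3/11·183/56=-111/56
back: M1=1−1/3·-111/56=93/56
M: M0=0, M1=93/56, M2=-111/56, M3=183/56, M4=-33/56, M5=0
seg 0: a=5, c=M0/2=0, d=(M1−M0)/(6·1)=31/112, b=Δ0−h0·(2M0+M1)/6=-255/112
seg 1: a=3, c=M1/2=93/112, d=(M2−M1)/(6·2)=-17/56, b=Δ1−h1·(2M1+M2)/6=-81/56
seg 2: a=1, c=M2/2=-111/112, d=(M3−M2)/(6·2)=7/16, b=Δ2−h2·(2M2+M3)/6=-99/56
seg 3: a=-3, c=M3/2=183/112, d=(M4−M3)/(6·2)=-9/28, b=Δ3−h3·(2M3+M4)/6=-27/56
seg 4: a=0, c=M4/2=-33/112, d=(M5−M4)/(6·1)=11/112, b=Δ4−h4·(2M4+M5)/6=123/56
t_q=6 → seg 3, τ=1; S=-3+-27/56·τ+183/112·τ²+-9/28·τ³=-243/112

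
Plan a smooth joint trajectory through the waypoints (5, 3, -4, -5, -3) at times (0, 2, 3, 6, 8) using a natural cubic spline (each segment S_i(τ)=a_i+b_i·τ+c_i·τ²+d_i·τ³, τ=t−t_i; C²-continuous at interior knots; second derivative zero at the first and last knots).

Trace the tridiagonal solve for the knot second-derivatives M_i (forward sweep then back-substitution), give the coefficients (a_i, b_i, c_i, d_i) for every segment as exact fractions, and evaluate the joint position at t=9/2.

Δ: Δ0=-1, Δ1=-7, Δ2=-1/3, Δ3=1
row 1: diag=6, rhs=-36; c'=1/6, d'=-6
row 2: denom=8−1·1/6=47/6; d'=(40−1·-6)/(47/6)=276/47
row 3: denom=10−3·18/47=416/47; d'=(8−3·276/47)/(416/47)=-113/104
back: M3=-113/104
back: M2=276/47−18/47·-113/104=327/52
back: M1=-6−1/6·327/52=-733/104
M: M0=0, M1=-733/104, M2=327/52, M3=-113/104, M4=0
seg 0: a=5, c=M0/2=0, d=(M1−M0)/(6·2)=-733/1248, b=Δ0−h0·(2M0+M1)/6=421/312
seg 1: a=3, c=M1/2=-733/208, d=(M2−M1)/(6·1)=1387/624, b=Δ1−h1·(2M1+M2)/6=-889/156
seg 2: a=-4, c=M2/2=327/104, d=(M3−M2)/(6·3)=-59/144, b=Δ2−h2·(2M2+M3)/6=-3793/624
seg 3: a=-5, c=M3/2=-113/208, d=(M4−M3)/(6·2)=113/1248, b=Δ3−h3·(2M3+M4)/6=269/156
t_q=9/2 → seg 2, τ=3/2; S=-4+-3793/624·τ+327/104·τ²+-59/144·τ³=-12357/1664

  seg 0: a=5 b=421/312 c=0 d=-733/1248
  seg 1: a=3 b=-889/156 c=-733/208 d=1387/624
  seg 2: a=-4 b=-3793/624 c=327/104 d=-59/144
  seg 3: a=-5 b=269/156 c=-113/208 d=113/1248
S(9/2) = -12357/1664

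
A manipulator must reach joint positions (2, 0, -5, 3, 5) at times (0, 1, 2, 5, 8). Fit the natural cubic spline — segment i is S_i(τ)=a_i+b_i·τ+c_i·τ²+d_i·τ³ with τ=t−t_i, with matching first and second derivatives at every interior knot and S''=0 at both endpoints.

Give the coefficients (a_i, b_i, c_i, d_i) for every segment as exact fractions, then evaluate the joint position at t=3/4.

Δ: Δ0=-2, Δ1=-5, Δ2=8/3, Δ3=2/3
row 1: diag=4, rhs=-18; c'=1/4, d'=-9/2
row 2: denom=8−1·1/4=31/4; d'=(46−1·-9/2)/(31/4)=202/31
row 3: denom=12−3·12/31=336/31; d'=(-12−3·202/31)/(336/31)=-163/56
back: M3=-163/56
back: M2=202/31−12/31·-163/56=107/14
back: M1=-9/2−1/4·107/14=-359/56
M: M0=0, M1=-359/56, M2=107/14, M3=-163/56, M4=0
seg 0: a=2, c=M0/2=0, d=(M1−M0)/(6·1)=-359/336, b=Δ0−h0·(2M0+M1)/6=-313/336
seg 1: a=0, c=M1/2=-359/112, d=(M2−M1)/(6·1)=787/336, b=Δ1−h1·(2M1+M2)/6=-695/168
seg 2: a=-5, c=M2/2=107/28, d=(M3−M2)/(6·3)=-197/336, b=Δ2−h2·(2M2+M3)/6=-169/48
seg 3: a=3, c=M3/2=-163/112, d=(M4−M3)/(6·3)=163/1008, b=Δ3−h3·(2M3+M4)/6=601/168
t_q=3/4 → seg 0, τ=3/4; S=2+-313/336·τ+0·τ²+-359/336·τ³=871/1024

  seg 0: a=2 b=-313/336 c=0 d=-359/336
  seg 1: a=0 b=-695/168 c=-359/112 d=787/336
  seg 2: a=-5 b=-169/48 c=107/28 d=-197/336
  seg 3: a=3 b=601/168 c=-163/112 d=163/1008
S(3/4) = 871/1024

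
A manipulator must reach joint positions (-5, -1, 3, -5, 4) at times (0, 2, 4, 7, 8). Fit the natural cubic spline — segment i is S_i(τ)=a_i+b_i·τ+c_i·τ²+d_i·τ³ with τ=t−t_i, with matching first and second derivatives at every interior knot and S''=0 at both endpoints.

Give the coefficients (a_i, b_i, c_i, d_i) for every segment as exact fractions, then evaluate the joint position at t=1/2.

Δ: Δ0=2, Δ1=2, Δ2=-8/3, Δ3=9
row 1: diag=8, rhs=0; c'=1/4, d'=0
row 2: denom=10−2·1/4=19/2; d'=(-28−2·0)/(19/2)=-56/19
row 3: denom=8−3·6/19=134/19; d'=(70−3·-56/19)/(134/19)=749/67
back: M3=749/67
back: M2=-56/19−6/19·749/67=-434/67
back: M1=0−1/4·-434/67=217/134
M: M0=0, M1=217/134, M2=-434/67, M3=749/67, M4=0
seg 0: a=-5, c=M0/2=0, d=(M1−M0)/(6·2)=217/1608, b=Δ0−h0·(2M0+M1)/6=587/402
seg 1: a=-1, c=M1/2=217/268, d=(M2−M1)/(6·2)=-1085/1608, b=Δ1−h1·(2M1+M2)/6=619/201
seg 2: a=3, c=M2/2=-217/67, d=(M3−M2)/(6·3)=1183/1206, b=Δ2−h2·(2M2+M3)/6=-715/402
seg 3: a=-5, c=M3/2=749/134, d=(M4−M3)/(6·1)=-749/402, b=Δ3−h3·(2M3+M4)/6=1060/201
t_q=1/2 → seg 0, τ=1/2; S=-5+587/402·τ+0·τ²+217/1608·τ³=-18237/4288

  seg 0: a=-5 b=587/402 c=0 d=217/1608
  seg 1: a=-1 b=619/201 c=217/268 d=-1085/1608
  seg 2: a=3 b=-715/402 c=-217/67 d=1183/1206
  seg 3: a=-5 b=1060/201 c=749/134 d=-749/402
S(1/2) = -18237/4288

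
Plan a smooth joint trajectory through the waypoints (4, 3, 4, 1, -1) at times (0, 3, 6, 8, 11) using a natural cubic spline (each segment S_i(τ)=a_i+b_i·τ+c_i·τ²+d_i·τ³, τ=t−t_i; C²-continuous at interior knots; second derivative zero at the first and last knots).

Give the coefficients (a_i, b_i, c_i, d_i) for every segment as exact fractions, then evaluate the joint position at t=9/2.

Δ: Δ0=-1/3, Δ1=1/3, Δ2=-3/2, Δ3=-2/3
row 1: diag=12, rhs=4; c'=1/4, d'=1/3
row 2: denom=10−3·1/4=37/4; d'=(-11−3·1/3)/(37/4)=-48/37
row 3: denom=10−2·8/37=354/37; d'=(5−2·-48/37)/(354/37)=281/354
back: M3=281/354
back: M2=-48/37−8/37·281/354=-260/177
back: M1=1/3−1/4·-260/177=124/177
M: M0=0, M1=124/177, M2=-260/177, M3=281/354, M4=0
seg 0: a=4, c=M0/2=0, d=(M1−M0)/(6·3)=62/1593, b=Δ0−h0·(2M0+M1)/6=-121/177
seg 1: a=3, c=M1/2=62/177, d=(M2−M1)/(6·3)=-64/531, b=Δ1−h1·(2M1+M2)/6=65/177
seg 2: a=4, c=M2/2=-130/177, d=(M3−M2)/(6·2)=89/472, b=Δ2−h2·(2M2+M3)/6=-139/177
seg 3: a=1, c=M3/2=281/708, d=(M4−M3)/(6·3)=-281/6372, b=Δ3−h3·(2M3+M4)/6=-517/354
t_q=9/2 → seg 1, τ=3/2; S=3+65/177·τ+62/177·τ²+-64/531·τ³=232/59

  seg 0: a=4 b=-121/177 c=0 d=62/1593
  seg 1: a=3 b=65/177 c=62/177 d=-64/531
  seg 2: a=4 b=-139/177 c=-130/177 d=89/472
  seg 3: a=1 b=-517/354 c=281/708 d=-281/6372
S(9/2) = 232/59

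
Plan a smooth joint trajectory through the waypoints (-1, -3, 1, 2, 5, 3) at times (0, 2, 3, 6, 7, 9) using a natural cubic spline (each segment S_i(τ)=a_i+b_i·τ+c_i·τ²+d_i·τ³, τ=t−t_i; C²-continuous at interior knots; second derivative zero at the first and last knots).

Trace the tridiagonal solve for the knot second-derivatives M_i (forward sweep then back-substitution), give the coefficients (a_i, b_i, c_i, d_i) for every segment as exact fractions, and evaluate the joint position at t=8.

  seg 0: a=-1 b=-16709/5655 c=0 d=5527/11310
  seg 1: a=-3 b=16453/5655 c=5527/1885 d=-10414/5655
  seg 2: a=1 b=18373/5655 c=-4887/1885 d=47/87
  seg 3: a=2 b=12892/5655 c=4278/1885 d=-8761/5655
  seg 4: a=5 b=12277/5655 c=-4483/1885 d=4483/11310
S(8) = 19563/3770

Δ: Δ0=-1, Δ1=4, Δ2=1/3, Δ3=3, Δ4=-1
row 1: diag=6, rhs=30; c'=1/6, d'=5
row 2: denom=8−1·1/6=47/6; d'=(-22−1·5)/(47/6)=-162/47
row 3: denom=8−3·18/47=322/47; d'=(16−3·-162/47)/(322/47)=619/161
row 4: denom=6−1·47/322=1885/322; d'=(-24−1·619/161)/(1885/322)=-8966/1885
back: M4=-8966/1885
back: M3=619/161−47/322·-8966/1885=8556/1885
back: M2=-162/47−18/47·8556/1885=-9774/1885
back: M1=5−1/6·-9774/1885=11054/1885
M: M0=0, M1=11054/1885, M2=-9774/1885, M3=8556/1885, M4=-8966/1885, M5=0
seg 0: a=-1, c=M0/2=0, d=(M1−M0)/(6·2)=5527/11310, b=Δ0−h0·(2M0+M1)/6=-16709/5655
seg 1: a=-3, c=M1/2=5527/1885, d=(M2−M1)/(6·1)=-10414/5655, b=Δ1−h1·(2M1+M2)/6=16453/5655
seg 2: a=1, c=M2/2=-4887/1885, d=(M3−M2)/(6·3)=47/87, b=Δ2−h2·(2M2+M3)/6=18373/5655
seg 3: a=2, c=M3/2=4278/1885, d=(M4−M3)/(6·1)=-8761/5655, b=Δ3−h3·(2M3+M4)/6=12892/5655
seg 4: a=5, c=M4/2=-4483/1885, d=(M5−M4)/(6·2)=4483/11310, b=Δ4−h4·(2M4+M5)/6=12277/5655
t_q=8 → seg 4, τ=1; S=5+12277/5655·τ+-4483/1885·τ²+4483/11310·τ³=19563/3770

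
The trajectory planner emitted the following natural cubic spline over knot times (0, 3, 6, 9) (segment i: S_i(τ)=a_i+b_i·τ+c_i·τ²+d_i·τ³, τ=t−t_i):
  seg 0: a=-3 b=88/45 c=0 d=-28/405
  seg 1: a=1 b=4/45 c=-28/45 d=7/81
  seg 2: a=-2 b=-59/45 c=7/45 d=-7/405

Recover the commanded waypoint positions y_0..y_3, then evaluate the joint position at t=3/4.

y_0=-3 y_1=1 y_2=-2 y_3=-5
S(3/4) = -25/16

y_0 = S_0(0) = a_0 = -3
y_1 = S_1(0) = a_1 = 1
y_2 = S_2(0) = a_2 = -2
y_3 = S_2(3) = -5
t_q=3/4 is in segment 0 (τ=3/4); S_0(τ)=-25/16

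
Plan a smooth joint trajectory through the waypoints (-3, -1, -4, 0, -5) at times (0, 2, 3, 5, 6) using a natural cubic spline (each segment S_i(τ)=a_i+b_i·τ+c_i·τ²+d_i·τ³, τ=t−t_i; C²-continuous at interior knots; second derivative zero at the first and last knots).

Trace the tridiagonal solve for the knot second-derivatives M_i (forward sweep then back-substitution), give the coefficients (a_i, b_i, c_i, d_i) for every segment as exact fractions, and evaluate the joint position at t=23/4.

  seg 0: a=-3 b=265/93 c=0 d=-43/93
  seg 1: a=-1 b=-251/93 c=-86/31 d=230/93
  seg 2: a=-4 b=-77/93 c=144/31 d=-601/372
  seg 3: a=0 b=-152/93 c=-313/62 d=313/186
S(23/4) = -13315/3968

Δ: Δ0=1, Δ1=-3, Δ2=2, Δ3=-5
row 1: diag=6, rhs=-24; c'=1/6, d'=-4
row 2: denom=6−1·1/6=35/6; d'=(30−1·-4)/(35/6)=204/35
row 3: denom=6−2·12/35=186/35; d'=(-42−2·204/35)/(186/35)=-313/31
back: M3=-313/31
back: M2=204/35−12/35·-313/31=288/31
back: M1=-4−1/6·288/31=-172/31
M: M0=0, M1=-172/31, M2=288/31, M3=-313/31, M4=0
seg 0: a=-3, c=M0/2=0, d=(M1−M0)/(6·2)=-43/93, b=Δ0−h0·(2M0+M1)/6=265/93
seg 1: a=-1, c=M1/2=-86/31, d=(M2−M1)/(6·1)=230/93, b=Δ1−h1·(2M1+M2)/6=-251/93
seg 2: a=-4, c=M2/2=144/31, d=(M3−M2)/(6·2)=-601/372, b=Δ2−h2·(2M2+M3)/6=-77/93
seg 3: a=0, c=M3/2=-313/62, d=(M4−M3)/(6·1)=313/186, b=Δ3−h3·(2M3+M4)/6=-152/93
t_q=23/4 → seg 3, τ=3/4; S=0+-152/93·τ+-313/62·τ²+313/186·τ³=-13315/3968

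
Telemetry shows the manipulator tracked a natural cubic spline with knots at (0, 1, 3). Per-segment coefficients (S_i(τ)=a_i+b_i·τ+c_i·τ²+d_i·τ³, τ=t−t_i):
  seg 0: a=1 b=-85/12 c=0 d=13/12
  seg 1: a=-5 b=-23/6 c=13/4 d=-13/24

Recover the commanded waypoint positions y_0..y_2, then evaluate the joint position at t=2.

y_0 = S_0(0) = a_0 = 1
y_1 = S_1(0) = a_1 = -5
y_2 = S_1(2) = -4
t_q=2 is in segment 1 (τ=1); S_1(τ)=-49/8

y_0=1 y_1=-5 y_2=-4
S(2) = -49/8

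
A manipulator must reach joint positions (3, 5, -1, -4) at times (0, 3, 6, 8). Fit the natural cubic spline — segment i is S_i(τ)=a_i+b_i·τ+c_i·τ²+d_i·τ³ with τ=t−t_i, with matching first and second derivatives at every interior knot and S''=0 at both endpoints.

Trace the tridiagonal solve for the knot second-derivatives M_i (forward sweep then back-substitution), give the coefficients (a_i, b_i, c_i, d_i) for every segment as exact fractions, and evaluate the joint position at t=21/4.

Δ: Δ0=2/3, Δ1=-2, Δ2=-3/2
row 1: diag=12, rhs=-16; c'=1/4, d'=-4/3
row 2: denom=10−3·1/4=37/4; d'=(3−3·-4/3)/(37/4)=28/37
back: M2=28/37
back: M1=-4/3−1/4·28/37=-169/111
M: M0=0, M1=-169/111, M2=28/37, M3=0
seg 0: a=3, c=M0/2=0, d=(M1−M0)/(6·3)=-169/1998, b=Δ0−h0·(2M0+M1)/6=317/222
seg 1: a=5, c=M1/2=-169/222, d=(M2−M1)/(6·3)=253/1998, b=Δ1−h1·(2M1+M2)/6=-95/111
seg 2: a=-1, c=M2/2=14/37, d=(M3−M2)/(6·2)=-7/111, b=Δ2−h2·(2M2+M3)/6=-445/222
t_q=21/4 → seg 1, τ=9/4; S=5+-95/111·τ+-169/222·τ²+253/1998·τ³=3139/4736

  seg 0: a=3 b=317/222 c=0 d=-169/1998
  seg 1: a=5 b=-95/111 c=-169/222 d=253/1998
  seg 2: a=-1 b=-445/222 c=14/37 d=-7/111
S(21/4) = 3139/4736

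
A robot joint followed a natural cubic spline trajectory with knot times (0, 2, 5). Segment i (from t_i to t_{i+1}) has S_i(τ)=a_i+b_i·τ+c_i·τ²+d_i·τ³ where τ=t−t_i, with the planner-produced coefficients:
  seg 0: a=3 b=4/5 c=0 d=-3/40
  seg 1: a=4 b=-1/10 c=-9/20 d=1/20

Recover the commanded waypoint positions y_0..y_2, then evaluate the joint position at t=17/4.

y_0 = S_0(0) = a_0 = 3
y_1 = S_1(0) = a_1 = 4
y_2 = S_1(3) = 1
t_q=17/4 is in segment 1 (τ=9/4); S_1(τ)=529/256

y_0=3 y_1=4 y_2=1
S(17/4) = 529/256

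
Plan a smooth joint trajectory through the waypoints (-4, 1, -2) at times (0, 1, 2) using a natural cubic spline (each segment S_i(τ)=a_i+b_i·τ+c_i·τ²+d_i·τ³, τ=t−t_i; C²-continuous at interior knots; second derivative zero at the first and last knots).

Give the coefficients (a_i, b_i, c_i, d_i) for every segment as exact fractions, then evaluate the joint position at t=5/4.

  seg 0: a=-4 b=7 c=0 d=-2
  seg 1: a=1 b=1 c=-6 d=2
S(5/4) = 29/32

Δ: Δ0=5, Δ1=-3
row 1: diag=4, rhs=-48; c'=1/4, d'=-12
back: M1=-12
M: M0=0, M1=-12, M2=0
seg 0: a=-4, c=M0/2=0, d=(M1−M0)/(6·1)=-2, b=Δ0−h0·(2M0+M1)/6=7
seg 1: a=1, c=M1/2=-6, d=(M2−M1)/(6·1)=2, b=Δ1−h1·(2M1+M2)/6=1
t_q=5/4 → seg 1, τ=1/4; S=1+1·τ+-6·τ²+2·τ³=29/32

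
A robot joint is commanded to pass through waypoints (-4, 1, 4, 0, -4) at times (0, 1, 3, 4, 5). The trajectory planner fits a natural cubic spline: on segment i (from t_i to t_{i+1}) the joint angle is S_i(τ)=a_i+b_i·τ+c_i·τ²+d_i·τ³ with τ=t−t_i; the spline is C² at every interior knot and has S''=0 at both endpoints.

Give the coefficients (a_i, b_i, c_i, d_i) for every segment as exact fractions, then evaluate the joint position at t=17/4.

  seg 0: a=-4 b=1293/244 c=0 d=-73/244
  seg 1: a=1 b=537/122 c=-219/244 d=-135/488
  seg 2: a=4 b=-153/61 c=-156/61 d=65/61
  seg 3: a=0 b=-270/61 c=39/61 d=-13/61
S(17/4) = -4177/3904

Δ: Δ0=5, Δ1=3/2, Δ2=-4, Δ3=-4
row 1: diag=6, rhs=-21; c'=1/3, d'=-7/2
row 2: denom=6−2·1/3=16/3; d'=(-33−2·-7/2)/(16/3)=-39/8
row 3: denom=4−1·3/16=61/16; d'=(0−1·-39/8)/(61/16)=78/61
back: M3=78/61
back: M2=-39/8−3/16·78/61=-312/61
back: M1=-7/2−1/3·-312/61=-219/122
M: M0=0, M1=-219/122, M2=-312/61, M3=78/61, M4=0
seg 0: a=-4, c=M0/2=0, d=(M1−M0)/(6·1)=-73/244, b=Δ0−h0·(2M0+M1)/6=1293/244
seg 1: a=1, c=M1/2=-219/244, d=(M2−M1)/(6·2)=-135/488, b=Δ1−h1·(2M1+M2)/6=537/122
seg 2: a=4, c=M2/2=-156/61, d=(M3−M2)/(6·1)=65/61, b=Δ2−h2·(2M2+M3)/6=-153/61
seg 3: a=0, c=M3/2=39/61, d=(M4−M3)/(6·1)=-13/61, b=Δ3−h3·(2M3+M4)/6=-270/61
t_q=17/4 → seg 3, τ=1/4; S=0+-270/61·τ+39/61·τ²+-13/61·τ³=-4177/3904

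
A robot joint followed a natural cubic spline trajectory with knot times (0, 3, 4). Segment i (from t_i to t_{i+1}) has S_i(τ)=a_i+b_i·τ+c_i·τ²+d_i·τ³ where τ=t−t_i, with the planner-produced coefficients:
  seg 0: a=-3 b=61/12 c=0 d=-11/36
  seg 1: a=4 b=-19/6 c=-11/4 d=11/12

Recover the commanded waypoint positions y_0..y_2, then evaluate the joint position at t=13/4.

y_0=-3 y_1=4 y_2=-1
S(13/4) = 781/256

y_0 = S_0(0) = a_0 = -3
y_1 = S_1(0) = a_1 = 4
y_2 = S_1(1) = -1
t_q=13/4 is in segment 1 (τ=1/4); S_1(τ)=781/256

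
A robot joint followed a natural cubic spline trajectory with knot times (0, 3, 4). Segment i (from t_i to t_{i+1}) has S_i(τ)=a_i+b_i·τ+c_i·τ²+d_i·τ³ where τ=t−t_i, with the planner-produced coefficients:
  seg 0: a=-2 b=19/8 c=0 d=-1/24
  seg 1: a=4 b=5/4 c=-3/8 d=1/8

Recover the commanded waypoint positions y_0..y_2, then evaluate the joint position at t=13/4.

y_0=-2 y_1=4 y_2=5
S(13/4) = 2197/512

y_0 = S_0(0) = a_0 = -2
y_1 = S_1(0) = a_1 = 4
y_2 = S_1(1) = 5
t_q=13/4 is in segment 1 (τ=1/4); S_1(τ)=2197/512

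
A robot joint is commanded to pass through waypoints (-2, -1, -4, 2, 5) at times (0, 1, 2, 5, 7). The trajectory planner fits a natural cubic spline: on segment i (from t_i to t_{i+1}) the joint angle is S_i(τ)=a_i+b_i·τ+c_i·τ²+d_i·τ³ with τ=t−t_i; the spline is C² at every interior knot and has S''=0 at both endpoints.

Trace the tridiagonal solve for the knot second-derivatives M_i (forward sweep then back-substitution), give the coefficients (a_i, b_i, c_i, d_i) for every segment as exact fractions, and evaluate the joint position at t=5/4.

  seg 0: a=-2 b=1219/548 c=0 d=-671/548
  seg 1: a=-1 b=-397/274 c=-2013/548 d=1163/548
  seg 2: a=-4 b=-1331/548 c=369/137 d=-667/1644
  seg 3: a=2 b=761/274 c=-525/548 d=175/1096
S(5/4) = -54665/35072

Δ: Δ0=1, Δ1=-3, Δ2=2, Δ3=3/2
row 1: diag=4, rhs=-24; c'=1/4, d'=-6
row 2: denom=8−1·1/4=31/4; d'=(30−1·-6)/(31/4)=144/31
row 3: denom=10−3·12/31=274/31; d'=(-3−3·144/31)/(274/31)=-525/274
back: M3=-525/274
back: M2=144/31−12/31·-525/274=738/137
back: M1=-6−1/4·738/137=-2013/274
M: M0=0, M1=-2013/274, M2=738/137, M3=-525/274, M4=0
seg 0: a=-2, c=M0/2=0, d=(M1−M0)/(6·1)=-671/548, b=Δ0−h0·(2M0+M1)/6=1219/548
seg 1: a=-1, c=M1/2=-2013/548, d=(M2−M1)/(6·1)=1163/548, b=Δ1−h1·(2M1+M2)/6=-397/274
seg 2: a=-4, c=M2/2=369/137, d=(M3−M2)/(6·3)=-667/1644, b=Δ2−h2·(2M2+M3)/6=-1331/548
seg 3: a=2, c=M3/2=-525/548, d=(M4−M3)/(6·2)=175/1096, b=Δ3−h3·(2M3+M4)/6=761/274
t_q=5/4 → seg 1, τ=1/4; S=-1+-397/274·τ+-2013/548·τ²+1163/548·τ³=-54665/35072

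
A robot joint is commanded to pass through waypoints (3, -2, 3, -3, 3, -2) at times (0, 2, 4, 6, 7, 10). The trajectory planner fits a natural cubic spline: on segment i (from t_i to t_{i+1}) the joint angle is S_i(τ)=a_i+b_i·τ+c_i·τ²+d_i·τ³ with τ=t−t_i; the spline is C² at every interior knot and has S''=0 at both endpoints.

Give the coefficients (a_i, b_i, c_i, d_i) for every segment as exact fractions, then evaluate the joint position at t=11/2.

  seg 0: a=3 b=-8641/1923 c=0 d=7667/15384
  seg 1: a=-2 b=5719/3846 c=7667/2564 d=-19105/15384
  seg 2: a=3 b=-2797/1923 c=-5719/1282 d=14185/7692
  seg 3: a=-3 b=5444/1923 c=4233/641 d=-6605/1923
  seg 4: a=3 b=11027/1923 c=-2372/641 d=2372/5769
S(11/2) = -61435/20512

Δ: Δ0=-5/2, Δ1=5/2, Δ2=-3, Δ3=6, Δ4=-5/3
row 1: diag=8, rhs=30; c'=1/4, d'=15/4
row 2: denom=8−2·1/4=15/2; d'=(-33−2·15/4)/(15/2)=-27/5
row 3: denom=6−2·4/15=82/15; d'=(54−2·-27/5)/(82/15)=486/41
row 4: denom=8−1·15/82=641/82; d'=(-46−1·486/41)/(641/82)=-4744/641
back: M4=-4744/641
back: M3=486/41−15/82·-4744/641=8466/641
back: M2=-27/5−4/15·8466/641=-5719/641
back: M1=15/4−1/4·-5719/641=7667/1282
M: M0=0, M1=7667/1282, M2=-5719/641, M3=8466/641, M4=-4744/641, M5=0
seg 0: a=3, c=M0/2=0, d=(M1−M0)/(6·2)=7667/15384, b=Δ0−h0·(2M0+M1)/6=-8641/1923
seg 1: a=-2, c=M1/2=7667/2564, d=(M2−M1)/(6·2)=-19105/15384, b=Δ1−h1·(2M1+M2)/6=5719/3846
seg 2: a=3, c=M2/2=-5719/1282, d=(M3−M2)/(6·2)=14185/7692, b=Δ2−h2·(2M2+M3)/6=-2797/1923
seg 3: a=-3, c=M3/2=4233/641, d=(M4−M3)/(6·1)=-6605/1923, b=Δ3−h3·(2M3+M4)/6=5444/1923
seg 4: a=3, c=M4/2=-2372/641, d=(M5−M4)/(6·3)=2372/5769, b=Δ4−h4·(2M4+M5)/6=11027/1923
t_q=11/2 → seg 2, τ=3/2; S=3+-2797/1923·τ+-5719/1282·τ²+14185/7692·τ³=-61435/20512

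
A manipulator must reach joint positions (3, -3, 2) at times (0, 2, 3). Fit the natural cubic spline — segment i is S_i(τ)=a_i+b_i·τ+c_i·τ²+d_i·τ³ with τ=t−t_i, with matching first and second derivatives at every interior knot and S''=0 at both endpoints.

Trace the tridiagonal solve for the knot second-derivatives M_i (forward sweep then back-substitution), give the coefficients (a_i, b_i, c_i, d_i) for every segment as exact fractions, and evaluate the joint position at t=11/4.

Δ: Δ0=-3, Δ1=5
row 1: diag=6, rhs=48; c'=1/6, d'=8
back: M1=8
M: M0=0, M1=8, M2=0
seg 0: a=3, c=M0/2=0, d=(M1−M0)/(6·2)=2/3, b=Δ0−h0·(2M0+M1)/6=-17/3
seg 1: a=-3, c=M1/2=4, d=(M2−M1)/(6·1)=-4/3, b=Δ1−h1·(2M1+M2)/6=7/3
t_q=11/4 → seg 1, τ=3/4; S=-3+7/3·τ+4·τ²+-4/3·τ³=7/16

  seg 0: a=3 b=-17/3 c=0 d=2/3
  seg 1: a=-3 b=7/3 c=4 d=-4/3
S(11/4) = 7/16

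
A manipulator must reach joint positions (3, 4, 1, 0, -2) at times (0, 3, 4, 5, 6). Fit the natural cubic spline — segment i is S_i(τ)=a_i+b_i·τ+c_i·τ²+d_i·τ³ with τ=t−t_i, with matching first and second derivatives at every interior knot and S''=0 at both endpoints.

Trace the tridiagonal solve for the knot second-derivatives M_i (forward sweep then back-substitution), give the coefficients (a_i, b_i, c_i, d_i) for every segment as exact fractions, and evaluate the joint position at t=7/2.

Δ: Δ0=1/3, Δ1=-3, Δ2=-1, Δ3=-2
row 1: diag=8, rhs=-20; c'=1/8, d'=-5/2
row 2: denom=4−1·1/8=31/8; d'=(12−1·-5/2)/(31/8)=116/31
row 3: denom=4−1·8/31=116/31; d'=(-6−1·116/31)/(116/31)=-151/58
back: M3=-151/58
back: M2=116/31−8/31·-151/58=128/29
back: M1=-5/2−1/8·128/29=-177/58
M: M0=0, M1=-177/58, M2=128/29, M3=-151/58, M4=0
seg 0: a=3, c=M0/2=0, d=(M1−M0)/(6·3)=-59/348, b=Δ0−h0·(2M0+M1)/6=647/348
seg 1: a=4, c=M1/2=-177/116, d=(M2−M1)/(6·1)=433/348, b=Δ1−h1·(2M1+M2)/6=-473/174
seg 2: a=1, c=M2/2=64/29, d=(M3−M2)/(6·1)=-407/348, b=Δ2−h2·(2M2+M3)/6=-709/348
seg 3: a=0, c=M3/2=-151/116, d=(M4−M3)/(6·1)=151/348, b=Δ3−h3·(2M3+M4)/6=-197/174
t_q=7/2 → seg 1, τ=1/2; S=4+-473/174·τ+-177/116·τ²+433/348·τ³=2241/928

  seg 0: a=3 b=647/348 c=0 d=-59/348
  seg 1: a=4 b=-473/174 c=-177/116 d=433/348
  seg 2: a=1 b=-709/348 c=64/29 d=-407/348
  seg 3: a=0 b=-197/174 c=-151/116 d=151/348
S(7/2) = 2241/928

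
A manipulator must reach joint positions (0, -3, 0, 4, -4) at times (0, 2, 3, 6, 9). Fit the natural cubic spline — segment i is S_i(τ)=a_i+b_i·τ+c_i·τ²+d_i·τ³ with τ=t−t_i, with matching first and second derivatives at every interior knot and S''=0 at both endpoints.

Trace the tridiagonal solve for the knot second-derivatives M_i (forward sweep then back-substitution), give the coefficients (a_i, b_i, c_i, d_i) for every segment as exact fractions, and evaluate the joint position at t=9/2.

Δ: Δ0=-3/2, Δ1=3, Δ2=4/3, Δ3=-8/3
row 1: diag=6, rhs=27; c'=1/6, d'=9/2
row 2: denom=8−1·1/6=47/6; d'=(-10−1·9/2)/(47/6)=-87/47
row 3: denom=12−3·18/47=510/47; d'=(-24−3·-87/47)/(510/47)=-17/10
back: M3=-17/10
back: M2=-87/47−18/47·-17/10=-6/5
back: M1=9/2−1/6·-6/5=47/10
M: M0=0, M1=47/10, M2=-6/5, M3=-17/10, M4=0
seg 0: a=0, c=M0/2=0, d=(M1−M0)/(6·2)=47/120, b=Δ0−h0·(2M0+M1)/6=-46/15
seg 1: a=-3, c=M1/2=47/20, d=(M2−M1)/(6·1)=-59/60, b=Δ1−h1·(2M1+M2)/6=49/30
seg 2: a=0, c=M2/2=-3/5, d=(M3−M2)/(6·3)=-1/36, b=Δ2−h2·(2M2+M3)/6=203/60
seg 3: a=4, c=M3/2=-17/20, d=(M4−M3)/(6·3)=17/180, b=Δ3−h3·(2M3+M4)/6=-29/30
t_q=9/2 → seg 2, τ=3/2; S=0+203/60·τ+-3/5·τ²+-1/36·τ³=581/160

  seg 0: a=0 b=-46/15 c=0 d=47/120
  seg 1: a=-3 b=49/30 c=47/20 d=-59/60
  seg 2: a=0 b=203/60 c=-3/5 d=-1/36
  seg 3: a=4 b=-29/30 c=-17/20 d=17/180
S(9/2) = 581/160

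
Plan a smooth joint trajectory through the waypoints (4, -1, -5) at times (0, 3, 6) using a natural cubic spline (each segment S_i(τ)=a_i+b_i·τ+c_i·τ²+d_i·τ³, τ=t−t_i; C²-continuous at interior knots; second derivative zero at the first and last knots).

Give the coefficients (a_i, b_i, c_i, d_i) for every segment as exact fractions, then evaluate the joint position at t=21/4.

  seg 0: a=4 b=-7/4 c=0 d=1/108
  seg 1: a=-1 b=-3/2 c=1/12 d=-1/108
S(21/4) = -1039/256

Δ: Δ0=-5/3, Δ1=-4/3
row 1: diag=12, rhs=2; c'=1/4, d'=1/6
back: M1=1/6
M: M0=0, M1=1/6, M2=0
seg 0: a=4, c=M0/2=0, d=(M1−M0)/(6·3)=1/108, b=Δ0−h0·(2M0+M1)/6=-7/4
seg 1: a=-1, c=M1/2=1/12, d=(M2−M1)/(6·3)=-1/108, b=Δ1−h1·(2M1+M2)/6=-3/2
t_q=21/4 → seg 1, τ=9/4; S=-1+-3/2·τ+1/12·τ²+-1/108·τ³=-1039/256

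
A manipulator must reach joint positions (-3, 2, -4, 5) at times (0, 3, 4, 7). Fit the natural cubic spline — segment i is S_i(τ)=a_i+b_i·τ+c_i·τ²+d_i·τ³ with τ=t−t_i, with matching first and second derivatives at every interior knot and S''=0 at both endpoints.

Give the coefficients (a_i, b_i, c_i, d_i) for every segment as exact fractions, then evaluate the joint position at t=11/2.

Δ: Δ0=5/3, Δ1=-6, Δ2=3
row 1: diag=8, rhs=-46; c'=1/8, d'=-23/4
row 2: denom=8−1·1/8=63/8; d'=(54−1·-23/4)/(63/8)=478/63
back: M2=478/63
back: M1=-23/4−1/8·478/63=-422/63
M: M0=0, M1=-422/63, M2=478/63, M3=0
seg 0: a=-3, c=M0/2=0, d=(M1−M0)/(6·3)=-211/567, b=Δ0−h0·(2M0+M1)/6=316/63
seg 1: a=2, c=M1/2=-211/63, d=(M2−M1)/(6·1)=50/21, b=Δ1−h1·(2M1+M2)/6=-317/63
seg 2: a=-4, c=M2/2=239/63, d=(M3−M2)/(6·3)=-239/567, b=Δ2−h2·(2M2+M3)/6=-289/63
t_q=11/2 → seg 2, τ=3/2; S=-4+-289/63·τ+239/63·τ²+-239/567·τ³=-211/56

  seg 0: a=-3 b=316/63 c=0 d=-211/567
  seg 1: a=2 b=-317/63 c=-211/63 d=50/21
  seg 2: a=-4 b=-289/63 c=239/63 d=-239/567
S(11/2) = -211/56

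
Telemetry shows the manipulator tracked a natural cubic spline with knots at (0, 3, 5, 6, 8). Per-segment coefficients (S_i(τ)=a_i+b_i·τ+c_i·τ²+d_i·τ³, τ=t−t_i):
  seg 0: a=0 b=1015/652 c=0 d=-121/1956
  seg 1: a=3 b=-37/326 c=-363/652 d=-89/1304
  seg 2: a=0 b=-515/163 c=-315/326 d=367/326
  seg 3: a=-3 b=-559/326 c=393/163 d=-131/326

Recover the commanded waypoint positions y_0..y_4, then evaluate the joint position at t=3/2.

y_0=0 y_1=3 y_2=0 y_3=-3 y_4=0
S(3/2) = 11091/5216

y_0 = S_0(0) = a_0 = 0
y_1 = S_1(0) = a_1 = 3
y_2 = S_2(0) = a_2 = 0
y_3 = S_3(0) = a_3 = -3
y_4 = S_3(2) = 0
t_q=3/2 is in segment 0 (τ=3/2); S_0(τ)=11091/5216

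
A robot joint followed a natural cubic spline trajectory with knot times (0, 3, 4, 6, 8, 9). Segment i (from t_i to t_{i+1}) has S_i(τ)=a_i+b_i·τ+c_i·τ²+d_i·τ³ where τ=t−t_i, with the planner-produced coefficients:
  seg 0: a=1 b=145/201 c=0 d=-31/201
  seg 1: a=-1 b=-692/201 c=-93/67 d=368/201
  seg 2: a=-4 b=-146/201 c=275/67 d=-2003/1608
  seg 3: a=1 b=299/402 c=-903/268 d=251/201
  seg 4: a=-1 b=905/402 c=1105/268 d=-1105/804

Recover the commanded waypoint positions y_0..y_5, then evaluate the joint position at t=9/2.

y_0 = S_0(0) = a_0 = 1
y_1 = S_1(0) = a_1 = -1
y_2 = S_2(0) = a_2 = -4
y_3 = S_3(0) = a_3 = 1
y_4 = S_4(0) = a_4 = -1
y_5 = S_4(1) = 4
t_q=9/2 is in segment 2 (τ=1/2); S_2(τ)=-14977/4288

y_0=1 y_1=-1 y_2=-4 y_3=1 y_4=-1 y_5=4
S(9/2) = -14977/4288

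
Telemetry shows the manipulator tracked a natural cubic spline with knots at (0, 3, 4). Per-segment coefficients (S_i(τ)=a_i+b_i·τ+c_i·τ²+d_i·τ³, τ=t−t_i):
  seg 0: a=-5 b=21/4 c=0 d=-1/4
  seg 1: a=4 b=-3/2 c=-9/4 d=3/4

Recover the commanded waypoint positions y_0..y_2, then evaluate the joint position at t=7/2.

y_0=-5 y_1=4 y_2=1
S(7/2) = 89/32

y_0 = S_0(0) = a_0 = -5
y_1 = S_1(0) = a_1 = 4
y_2 = S_1(1) = 1
t_q=7/2 is in segment 1 (τ=1/2); S_1(τ)=89/32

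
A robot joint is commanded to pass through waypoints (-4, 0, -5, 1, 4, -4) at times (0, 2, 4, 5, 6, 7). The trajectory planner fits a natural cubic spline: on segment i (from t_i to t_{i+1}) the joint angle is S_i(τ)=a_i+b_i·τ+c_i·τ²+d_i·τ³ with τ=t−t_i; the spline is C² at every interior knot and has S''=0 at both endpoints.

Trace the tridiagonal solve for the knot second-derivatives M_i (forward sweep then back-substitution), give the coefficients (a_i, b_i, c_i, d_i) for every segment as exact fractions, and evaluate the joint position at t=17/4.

  seg 0: a=-4 b=636/157 c=0 d=-161/314
  seg 1: a=0 b=-330/157 c=-483/157 d=1807/1256
  seg 2: a=-5 b=897/314 c=3489/628 d=-1515/628
  seg 3: a=1 b=4227/628 c=-264/157 d=-1287/628
  seg 4: a=4 b=-873/314 c=-4917/628 d=1639/628
S(17/4) = -159815/40192

Δ: Δ0=2, Δ1=-5/2, Δ2=6, Δ3=3, Δ4=-8
row 1: diag=8, rhs=-27; c'=1/4, d'=-27/8
row 2: denom=6−2·1/4=11/2; d'=(51−2·-27/8)/(11/2)=21/2
row 3: denom=4−1·2/11=42/11; d'=(-18−1·21/2)/(42/11)=-209/28
row 4: denom=4−1·11/42=157/42; d'=(-66−1·-209/28)/(157/42)=-4917/314
back: M4=-4917/314
back: M3=-209/28−11/42·-4917/314=-528/157
back: M2=21/2−2/11·-528/157=3489/314
back: M1=-27/8−1/4·3489/314=-966/157
M: M0=0, M1=-966/157, M2=3489/314, M3=-528/157, M4=-4917/314, M5=0
seg 0: a=-4, c=M0/2=0, d=(M1−M0)/(6·2)=-161/314, b=Δ0−h0·(2M0+M1)/6=636/157
seg 1: a=0, c=M1/2=-483/157, d=(M2−M1)/(6·2)=1807/1256, b=Δ1−h1·(2M1+M2)/6=-330/157
seg 2: a=-5, c=M2/2=3489/628, d=(M3−M2)/(6·1)=-1515/628, b=Δ2−h2·(2M2+M3)/6=897/314
seg 3: a=1, c=M3/2=-264/157, d=(M4−M3)/(6·1)=-1287/628, b=Δ3−h3·(2M3+M4)/6=4227/628
seg 4: a=4, c=M4/2=-4917/628, d=(M5−M4)/(6·1)=1639/628, b=Δ4−h4·(2M4+M5)/6=-873/314
t_q=17/4 → seg 2, τ=1/4; S=-5+897/314·τ+3489/628·τ²+-1515/628·τ³=-159815/40192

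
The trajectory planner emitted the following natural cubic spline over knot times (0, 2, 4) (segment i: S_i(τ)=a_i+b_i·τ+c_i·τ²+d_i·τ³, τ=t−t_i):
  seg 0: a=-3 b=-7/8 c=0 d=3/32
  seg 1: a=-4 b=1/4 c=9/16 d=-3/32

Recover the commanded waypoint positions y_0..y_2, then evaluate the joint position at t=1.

y_0=-3 y_1=-4 y_2=-2
S(1) = -121/32

y_0 = S_0(0) = a_0 = -3
y_1 = S_1(0) = a_1 = -4
y_2 = S_1(2) = -2
t_q=1 is in segment 0 (τ=1); S_0(τ)=-121/32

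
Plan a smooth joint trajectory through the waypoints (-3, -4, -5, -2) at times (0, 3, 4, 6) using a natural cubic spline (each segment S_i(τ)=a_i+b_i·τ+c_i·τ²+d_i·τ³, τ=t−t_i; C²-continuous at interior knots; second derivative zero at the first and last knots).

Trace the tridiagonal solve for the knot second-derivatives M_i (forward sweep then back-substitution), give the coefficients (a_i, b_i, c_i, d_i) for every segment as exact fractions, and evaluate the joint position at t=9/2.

Δ: Δ0=-1/3, Δ1=-1, Δ2=3/2
row 1: diag=8, rhs=-4; c'=1/8, d'=-1/2
row 2: denom=6−1·1/8=47/8; d'=(15−1·-1/2)/(47/8)=124/47
back: M2=124/47
back: M1=-1/2−1/8·124/47=-39/47
M: M0=0, M1=-39/47, M2=124/47, M3=0
seg 0: a=-3, c=M0/2=0, d=(M1−M0)/(6·3)=-13/282, b=Δ0−h0·(2M0+M1)/6=23/282
seg 1: a=-4, c=M1/2=-39/94, d=(M2−M1)/(6·1)=163/282, b=Δ1−h1·(2M1+M2)/6=-164/141
seg 2: a=-5, c=M2/2=62/47, d=(M3−M2)/(6·2)=-31/141, b=Δ2−h2·(2M2+M3)/6=-73/282
t_q=9/2 → seg 2, τ=1/2; S=-5+-73/282·τ+62/47·τ²+-31/141·τ³=-1815/376

  seg 0: a=-3 b=23/282 c=0 d=-13/282
  seg 1: a=-4 b=-164/141 c=-39/94 d=163/282
  seg 2: a=-5 b=-73/282 c=62/47 d=-31/141
S(9/2) = -1815/376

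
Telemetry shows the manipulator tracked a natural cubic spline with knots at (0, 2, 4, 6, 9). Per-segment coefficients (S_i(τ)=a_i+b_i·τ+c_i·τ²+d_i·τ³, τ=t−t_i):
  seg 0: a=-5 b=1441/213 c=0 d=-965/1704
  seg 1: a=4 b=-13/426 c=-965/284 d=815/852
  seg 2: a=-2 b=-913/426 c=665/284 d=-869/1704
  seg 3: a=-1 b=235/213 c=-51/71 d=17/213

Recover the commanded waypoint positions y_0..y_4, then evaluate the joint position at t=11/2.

y_0=-5 y_1=4 y_2=-2 y_3=-1 y_4=-2
S(11/2) = -7577/4544

y_0 = S_0(0) = a_0 = -5
y_1 = S_1(0) = a_1 = 4
y_2 = S_2(0) = a_2 = -2
y_3 = S_3(0) = a_3 = -1
y_4 = S_3(3) = -2
t_q=11/2 is in segment 2 (τ=3/2); S_2(τ)=-7577/4544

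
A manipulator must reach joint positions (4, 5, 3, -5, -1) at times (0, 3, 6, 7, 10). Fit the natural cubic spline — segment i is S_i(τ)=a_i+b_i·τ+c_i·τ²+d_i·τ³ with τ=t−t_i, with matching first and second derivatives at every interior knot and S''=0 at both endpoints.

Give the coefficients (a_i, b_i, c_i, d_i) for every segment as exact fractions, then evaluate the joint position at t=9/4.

Δ: Δ0=1/3, Δ1=-2/3, Δ2=-8, Δ3=4/3
row 1: diag=12, rhs=-6; c'=1/4, d'=-1/2
row 2: denom=8−3·1/4=29/4; d'=(-44−3·-1/2)/(29/4)=-170/29
row 3: denom=8−1·4/29=228/29; d'=(56−1·-170/29)/(228/29)=299/38
back: M3=299/38
back: M2=-170/29−4/29·299/38=-132/19
back: M1=-1/2−1/4·-132/19=47/38
M: M0=0, M1=47/38, M2=-132/19, M3=299/38, M4=0
seg 0: a=4, c=M0/2=0, d=(M1−M0)/(6·3)=47/684, b=Δ0−h0·(2M0+M1)/6=-65/228
seg 1: a=5, c=M1/2=47/76, d=(M2−M1)/(6·3)=-311/684, b=Δ1−h1·(2M1+M2)/6=179/114
seg 2: a=3, c=M2/2=-66/19, d=(M3−M2)/(6·1)=563/228, b=Δ2−h2·(2M2+M3)/6=-1595/228
seg 3: a=-5, c=M3/2=299/76, d=(M4−M3)/(6·3)=-299/684, b=Δ3−h3·(2M3+M4)/6=-745/114
t_q=9/4 → seg 0, τ=9/4; S=4+-65/228·τ+0·τ²+47/684·τ³=20143/4864

  seg 0: a=4 b=-65/228 c=0 d=47/684
  seg 1: a=5 b=179/114 c=47/76 d=-311/684
  seg 2: a=3 b=-1595/228 c=-66/19 d=563/228
  seg 3: a=-5 b=-745/114 c=299/76 d=-299/684
S(9/4) = 20143/4864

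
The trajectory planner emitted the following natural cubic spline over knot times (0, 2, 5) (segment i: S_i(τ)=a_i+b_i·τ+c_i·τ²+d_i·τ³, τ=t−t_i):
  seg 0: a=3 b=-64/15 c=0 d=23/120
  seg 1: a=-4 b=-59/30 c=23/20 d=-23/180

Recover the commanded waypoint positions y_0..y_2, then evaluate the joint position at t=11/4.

y_0=3 y_1=-4 y_2=-3
S(11/4) = -6249/1280

y_0 = S_0(0) = a_0 = 3
y_1 = S_1(0) = a_1 = -4
y_2 = S_1(3) = -3
t_q=11/4 is in segment 1 (τ=3/4); S_1(τ)=-6249/1280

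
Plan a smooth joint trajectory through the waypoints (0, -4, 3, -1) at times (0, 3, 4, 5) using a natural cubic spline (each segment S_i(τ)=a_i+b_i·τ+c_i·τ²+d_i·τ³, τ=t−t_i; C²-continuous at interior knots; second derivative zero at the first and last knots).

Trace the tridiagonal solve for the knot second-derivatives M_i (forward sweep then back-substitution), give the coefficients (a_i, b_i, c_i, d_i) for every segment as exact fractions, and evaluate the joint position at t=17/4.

Δ: Δ0=-4/3, Δ1=7, Δ2=-4
row 1: diag=8, rhs=50; c'=1/8, d'=25/4
row 2: denom=4−1·1/8=31/8; d'=(-66−1·25/4)/(31/8)=-578/31
back: M2=-578/31
back: M1=25/4−1/8·-578/31=266/31
M: M0=0, M1=266/31, M2=-578/31, M3=0
seg 0: a=0, c=M0/2=0, d=(M1−M0)/(6·3)=133/279, b=Δ0−h0·(2M0+M1)/6=-523/93
seg 1: a=-4, c=M1/2=133/31, d=(M2−M1)/(6·1)=-422/93, b=Δ1−h1·(2M1+M2)/6=674/93
seg 2: a=3, c=M2/2=-289/31, d=(M3−M2)/(6·1)=289/93, b=Δ2−h2·(2M2+M3)/6=206/93
t_q=17/4 → seg 2, τ=1/4; S=3+206/93·τ+-289/31·τ²+289/93·τ³=5991/1984

  seg 0: a=0 b=-523/93 c=0 d=133/279
  seg 1: a=-4 b=674/93 c=133/31 d=-422/93
  seg 2: a=3 b=206/93 c=-289/31 d=289/93
S(17/4) = 5991/1984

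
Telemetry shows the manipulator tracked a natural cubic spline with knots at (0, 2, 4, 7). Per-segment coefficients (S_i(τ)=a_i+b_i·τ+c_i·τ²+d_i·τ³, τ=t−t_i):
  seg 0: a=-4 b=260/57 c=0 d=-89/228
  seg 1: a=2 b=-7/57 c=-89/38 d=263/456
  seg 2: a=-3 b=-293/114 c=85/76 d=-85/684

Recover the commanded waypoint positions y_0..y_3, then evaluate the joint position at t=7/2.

y_0 = S_0(0) = a_0 = -4
y_1 = S_1(0) = a_1 = 2
y_2 = S_2(0) = a_2 = -3
y_3 = S_2(3) = -4
t_q=7/2 is in segment 1 (τ=3/2); S_1(τ)=-1833/1216

y_0=-4 y_1=2 y_2=-3 y_3=-4
S(7/2) = -1833/1216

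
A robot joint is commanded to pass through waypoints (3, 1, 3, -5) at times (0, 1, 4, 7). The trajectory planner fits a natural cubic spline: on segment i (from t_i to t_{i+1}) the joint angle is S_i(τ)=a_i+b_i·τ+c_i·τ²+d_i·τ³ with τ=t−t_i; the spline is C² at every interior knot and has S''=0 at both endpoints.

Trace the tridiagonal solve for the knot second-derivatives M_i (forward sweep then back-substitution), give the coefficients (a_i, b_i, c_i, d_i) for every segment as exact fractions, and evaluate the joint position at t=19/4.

Δ: Δ0=-2, Δ1=2/3, Δ2=-8/3
row 1: diag=8, rhs=16; c'=3/8, d'=2
row 2: denom=12−3·3/8=87/8; d'=(-20−3·2)/(87/8)=-208/87
back: M2=-208/87
back: M1=2−3/8·-208/87=84/29
M: M0=0, M1=84/29, M2=-208/87, M3=0
seg 0: a=3, c=M0/2=0, d=(M1−M0)/(6·1)=14/29, b=Δ0−h0·(2M0+M1)/6=-72/29
seg 1: a=1, c=M1/2=42/29, d=(M2−M1)/(6·3)=-230/783, b=Δ1−h1·(2M1+M2)/6=-30/29
seg 2: a=3, c=M2/2=-104/87, d=(M3−M2)/(6·3)=104/783, b=Δ2−h2·(2M2+M3)/6=-8/29
t_q=19/4 → seg 2, τ=3/4; S=3+-8/29·τ+-104/87·τ²+104/783·τ³=505/232

  seg 0: a=3 b=-72/29 c=0 d=14/29
  seg 1: a=1 b=-30/29 c=42/29 d=-230/783
  seg 2: a=3 b=-8/29 c=-104/87 d=104/783
S(19/4) = 505/232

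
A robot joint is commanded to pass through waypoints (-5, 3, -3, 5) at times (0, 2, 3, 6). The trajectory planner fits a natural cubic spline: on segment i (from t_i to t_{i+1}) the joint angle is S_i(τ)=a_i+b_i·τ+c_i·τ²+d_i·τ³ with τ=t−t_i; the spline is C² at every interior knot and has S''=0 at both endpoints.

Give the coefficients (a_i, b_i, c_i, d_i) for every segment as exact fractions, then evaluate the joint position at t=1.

  seg 0: a=-5 b=1096/141 c=0 d=-133/141
  seg 1: a=3 b=-500/141 c=-266/47 d=452/141
  seg 2: a=-3 b=-740/141 c=186/47 d=-62/141
S(1) = 86/47

Δ: Δ0=4, Δ1=-6, Δ2=8/3
row 1: diag=6, rhs=-60; c'=1/6, d'=-10
row 2: denom=8−1·1/6=47/6; d'=(52−1·-10)/(47/6)=372/47
back: M2=372/47
back: M1=-10−1/6·372/47=-532/47
M: M0=0, M1=-532/47, M2=372/47, M3=0
seg 0: a=-5, c=M0/2=0, d=(M1−M0)/(6·2)=-133/141, b=Δ0−h0·(2M0+M1)/6=1096/141
seg 1: a=3, c=M1/2=-266/47, d=(M2−M1)/(6·1)=452/141, b=Δ1−h1·(2M1+M2)/6=-500/141
seg 2: a=-3, c=M2/2=186/47, d=(M3−M2)/(6·3)=-62/141, b=Δ2−h2·(2M2+M3)/6=-740/141
t_q=1 → seg 0, τ=1; S=-5+1096/141·τ+0·τ²+-133/141·τ³=86/47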